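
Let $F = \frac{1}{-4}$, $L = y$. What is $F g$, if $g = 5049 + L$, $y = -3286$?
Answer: $- \frac{1763}{4} \approx -440.75$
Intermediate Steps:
$L = -3286$
$F = - \frac{1}{4} \approx -0.25$
$g = 1763$ ($g = 5049 - 3286 = 1763$)
$F g = \left(- \frac{1}{4}\right) 1763 = - \frac{1763}{4}$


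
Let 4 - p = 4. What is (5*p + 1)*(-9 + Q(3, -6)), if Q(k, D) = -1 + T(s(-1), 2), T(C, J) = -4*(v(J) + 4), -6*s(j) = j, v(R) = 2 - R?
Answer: -26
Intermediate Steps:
p = 0 (p = 4 - 1*4 = 4 - 4 = 0)
s(j) = -j/6
T(C, J) = -24 + 4*J (T(C, J) = -4*((2 - J) + 4) = -4*(6 - J) = -24 + 4*J)
Q(k, D) = -17 (Q(k, D) = -1 + (-24 + 4*2) = -1 + (-24 + 8) = -1 - 16 = -17)
(5*p + 1)*(-9 + Q(3, -6)) = (5*0 + 1)*(-9 - 17) = (0 + 1)*(-26) = 1*(-26) = -26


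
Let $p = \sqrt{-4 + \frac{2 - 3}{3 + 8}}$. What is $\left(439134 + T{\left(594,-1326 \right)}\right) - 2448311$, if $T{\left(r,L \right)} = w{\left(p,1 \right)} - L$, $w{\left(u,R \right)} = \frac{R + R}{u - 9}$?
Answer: $- \frac{104408263}{52} - \frac{i \sqrt{55}}{156} \approx -2.0079 \cdot 10^{6} - 0.04754 i$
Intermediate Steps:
$p = \frac{3 i \sqrt{55}}{11}$ ($p = \sqrt{-4 - \frac{1}{11}} = \sqrt{- \frac{45}{11}} = \frac{3 i \sqrt{55}}{11} \approx 2.0226 i$)
$w{\left(u,R \right)} = \frac{2 R}{-9 + u}$
$T{\left(r,L \right)} = - L + \frac{2}{-9 + \frac{3 i \sqrt{55}}{11}}$ ($T{\left(r,L \right)} = 2 \cdot 1 \frac{1}{-9 + \frac{3 i \sqrt{55}}{11}} - L = \frac{2}{-9 + \frac{3 i \sqrt{55}}{11}} - L = - L + \frac{2}{-9 + \frac{3 i \sqrt{55}}{11}}$)
$\left(439134 + T{\left(594,-1326 \right)}\right) - 2448311 = \left(439134 - \left(- \frac{68941}{52} + \frac{i \sqrt{55}}{156}\right)\right) - 2448311 = \left(439134 + \left(\frac{68941}{52} - \frac{i \sqrt{55}}{156}\right)\right) - 2448311 = \left(\frac{22903909}{52} - \frac{i \sqrt{55}}{156}\right) - 2448311 = - \frac{104408263}{52} - \frac{i \sqrt{55}}{156}$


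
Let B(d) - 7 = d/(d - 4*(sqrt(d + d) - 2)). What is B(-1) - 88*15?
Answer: -106360/81 - 4*I*sqrt(2)/81 ≈ -1313.1 - 0.069838*I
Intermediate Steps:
B(d) = 7 + d/(8 + d - 4*sqrt(2)*sqrt(d)) (B(d) = 7 + d/(d - 4*(sqrt(d + d) - 2)) = 7 + d/(d - 4*(sqrt(2*d) - 2)) = 7 + d/(d - 4*(sqrt(2)*sqrt(d) - 2)) = 7 + d/(d - 4*(-2 + sqrt(2)*sqrt(d))) = 7 + d/(d + (8 - 4*sqrt(2)*sqrt(d))) = 7 + d/(8 + d - 4*sqrt(2)*sqrt(d)))
B(-1) - 88*15 = 4*(14 + 2*(-1) - 7*sqrt(2)*sqrt(-1))/(8 - 1 - 4*sqrt(2)*sqrt(-1)) - 88*15 = 4*(14 - 2 - 7*sqrt(2)*I)/(8 - 1 - 4*sqrt(2)*I) - 1320 = 4*(14 - 2 - 7*I*sqrt(2))/(8 - 1 - 4*I*sqrt(2)) - 1320 = 4*(12 - 7*I*sqrt(2))/(7 - 4*I*sqrt(2)) - 1320 = -1320 + 4*(12 - 7*I*sqrt(2))/(7 - 4*I*sqrt(2))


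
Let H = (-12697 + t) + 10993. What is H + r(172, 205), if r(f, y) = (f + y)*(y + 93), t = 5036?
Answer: 115678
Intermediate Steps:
r(f, y) = (93 + y)*(f + y) (r(f, y) = (f + y)*(93 + y) = (93 + y)*(f + y))
H = 3332 (H = (-12697 + 5036) + 10993 = -7661 + 10993 = 3332)
H + r(172, 205) = 3332 + (205**2 + 93*172 + 93*205 + 172*205) = 3332 + (42025 + 15996 + 19065 + 35260) = 3332 + 112346 = 115678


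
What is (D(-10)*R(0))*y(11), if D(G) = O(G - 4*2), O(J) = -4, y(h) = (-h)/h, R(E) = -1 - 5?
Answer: -24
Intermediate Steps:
R(E) = -6
y(h) = -1
D(G) = -4
(D(-10)*R(0))*y(11) = -4*(-6)*(-1) = 24*(-1) = -24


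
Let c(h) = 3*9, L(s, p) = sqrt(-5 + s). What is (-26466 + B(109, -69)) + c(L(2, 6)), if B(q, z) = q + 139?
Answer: -26191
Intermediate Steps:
c(h) = 27
B(q, z) = 139 + q
(-26466 + B(109, -69)) + c(L(2, 6)) = (-26466 + (139 + 109)) + 27 = (-26466 + 248) + 27 = -26218 + 27 = -26191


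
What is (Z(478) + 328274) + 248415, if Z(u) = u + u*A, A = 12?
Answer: 582903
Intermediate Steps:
Z(u) = 13*u (Z(u) = u + u*12 = u + 12*u = 13*u)
(Z(478) + 328274) + 248415 = (13*478 + 328274) + 248415 = (6214 + 328274) + 248415 = 334488 + 248415 = 582903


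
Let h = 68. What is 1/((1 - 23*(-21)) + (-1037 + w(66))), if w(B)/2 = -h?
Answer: -1/689 ≈ -0.0014514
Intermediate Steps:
w(B) = -136 (w(B) = 2*(-1*68) = 2*(-68) = -136)
1/((1 - 23*(-21)) + (-1037 + w(66))) = 1/((1 - 23*(-21)) + (-1037 - 136)) = 1/((1 + 483) - 1173) = 1/(484 - 1173) = 1/(-689) = -1/689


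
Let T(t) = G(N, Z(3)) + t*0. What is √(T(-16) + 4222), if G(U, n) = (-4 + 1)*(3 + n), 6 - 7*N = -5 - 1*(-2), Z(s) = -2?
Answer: √4219 ≈ 64.954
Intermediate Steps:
N = 9/7 (N = 6/7 - (-5 - 1*(-2))/7 = 6/7 - (-5 + 2)/7 = 6/7 - ⅐*(-3) = 6/7 + 3/7 = 9/7 ≈ 1.2857)
G(U, n) = -9 - 3*n (G(U, n) = -3*(3 + n) = -9 - 3*n)
T(t) = -3 (T(t) = (-9 - 3*(-2)) + t*0 = (-9 + 6) + 0 = -3 + 0 = -3)
√(T(-16) + 4222) = √(-3 + 4222) = √4219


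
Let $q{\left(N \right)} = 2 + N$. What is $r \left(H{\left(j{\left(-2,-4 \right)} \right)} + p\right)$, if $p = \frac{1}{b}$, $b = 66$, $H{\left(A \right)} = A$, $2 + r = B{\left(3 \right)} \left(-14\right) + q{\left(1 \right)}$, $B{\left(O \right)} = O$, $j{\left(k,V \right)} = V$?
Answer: $\frac{10783}{66} \approx 163.38$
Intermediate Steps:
$r = -41$ ($r = -2 + \left(3 \left(-14\right) + \left(2 + 1\right)\right) = -2 + \left(-42 + 3\right) = -2 - 39 = -41$)
$p = \frac{1}{66} \approx 0.015152$
$r \left(H{\left(j{\left(-2,-4 \right)} \right)} + p\right) = - 41 \left(-4 + \frac{1}{66}\right) = \left(-41\right) \left(- \frac{263}{66}\right) = \frac{10783}{66}$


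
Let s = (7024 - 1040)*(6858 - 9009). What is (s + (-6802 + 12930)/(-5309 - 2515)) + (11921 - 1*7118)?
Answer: -6291856292/489 ≈ -1.2867e+7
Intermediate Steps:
s = -12871584 (s = 5984*(-2151) = -12871584)
(s + (-6802 + 12930)/(-5309 - 2515)) + (11921 - 1*7118) = (-12871584 + (-6802 + 12930)/(-5309 - 2515)) + (11921 - 1*7118) = (-12871584 + 6128/(-7824)) + (11921 - 7118) = (-12871584 + 6128*(-1/7824)) + 4803 = (-12871584 - 383/489) + 4803 = -6294204959/489 + 4803 = -6291856292/489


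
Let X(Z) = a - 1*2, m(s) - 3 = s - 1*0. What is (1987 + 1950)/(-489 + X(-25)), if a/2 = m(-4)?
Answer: -3937/493 ≈ -7.9858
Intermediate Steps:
m(s) = 3 + s (m(s) = 3 + (s - 1*0) = 3 + (s + 0) = 3 + s)
a = -2 (a = 2*(3 - 4) = 2*(-1) = -2)
X(Z) = -4 (X(Z) = -2 - 1*2 = -2 - 2 = -4)
(1987 + 1950)/(-489 + X(-25)) = (1987 + 1950)/(-489 - 4) = 3937/(-493) = 3937*(-1/493) = -3937/493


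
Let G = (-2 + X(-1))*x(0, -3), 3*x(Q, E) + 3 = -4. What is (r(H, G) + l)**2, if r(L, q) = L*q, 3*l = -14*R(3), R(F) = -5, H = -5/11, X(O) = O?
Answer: 442225/1089 ≈ 406.08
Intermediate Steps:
x(Q, E) = -7/3 (x(Q, E) = -1 + (1/3)*(-4) = -1 - 4/3 = -7/3)
H = -5/11 (H = -5*1/11 = -5/11 ≈ -0.45455)
G = 7 (G = (-2 - 1)*(-7/3) = -3*(-7/3) = 7)
l = 70/3 (l = (-14*(-5))/3 = (1/3)*70 = 70/3 ≈ 23.333)
(r(H, G) + l)**2 = (-5/11*7 + 70/3)**2 = (-35/11 + 70/3)**2 = (665/33)**2 = 442225/1089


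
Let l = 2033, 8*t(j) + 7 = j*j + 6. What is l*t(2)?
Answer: 6099/8 ≈ 762.38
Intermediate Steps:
t(j) = -⅛ + j²/8 (t(j) = -7/8 + (j*j + 6)/8 = -7/8 + (j² + 6)/8 = -7/8 + (6 + j²)/8 = -7/8 + (¾ + j²/8) = -⅛ + j²/8)
l*t(2) = 2033*(-⅛ + (⅛)*2²) = 2033*(-⅛ + (⅛)*4) = 2033*(-⅛ + ½) = 2033*(3/8) = 6099/8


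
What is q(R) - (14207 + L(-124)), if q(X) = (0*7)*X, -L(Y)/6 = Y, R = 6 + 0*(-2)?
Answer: -14951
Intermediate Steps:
R = 6 (R = 6 + 0 = 6)
L(Y) = -6*Y
q(X) = 0 (q(X) = 0*X = 0)
q(R) - (14207 + L(-124)) = 0 - (14207 - 6*(-124)) = 0 - (14207 + 744) = 0 - 1*14951 = 0 - 14951 = -14951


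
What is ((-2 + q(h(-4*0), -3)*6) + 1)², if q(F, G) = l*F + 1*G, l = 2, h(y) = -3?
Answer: 3025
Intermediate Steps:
q(F, G) = G + 2*F (q(F, G) = 2*F + 1*G = 2*F + G = G + 2*F)
((-2 + q(h(-4*0), -3)*6) + 1)² = ((-2 + (-3 + 2*(-3))*6) + 1)² = ((-2 + (-3 - 6)*6) + 1)² = ((-2 - 9*6) + 1)² = ((-2 - 54) + 1)² = (-56 + 1)² = (-55)² = 3025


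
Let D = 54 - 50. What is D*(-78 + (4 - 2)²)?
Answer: -296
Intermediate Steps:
D = 4
D*(-78 + (4 - 2)²) = 4*(-78 + (4 - 2)²) = 4*(-78 + 2²) = 4*(-78 + 4) = 4*(-74) = -296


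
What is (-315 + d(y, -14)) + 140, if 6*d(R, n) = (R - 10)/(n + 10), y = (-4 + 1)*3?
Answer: -4181/24 ≈ -174.21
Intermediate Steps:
y = -9 (y = -3*3 = -9)
d(R, n) = (-10 + R)/(6*(10 + n)) (d(R, n) = ((R - 10)/(n + 10))/6 = ((-10 + R)/(10 + n))/6 = (-10 + R)/(6*(10 + n)))
(-315 + d(y, -14)) + 140 = (-315 + (-10 - 9)/(6*(10 - 14))) + 140 = (-315 + (⅙)*(-19)/(-4)) + 140 = (-315 + (⅙)*(-¼)*(-19)) + 140 = (-315 + 19/24) + 140 = -7541/24 + 140 = -4181/24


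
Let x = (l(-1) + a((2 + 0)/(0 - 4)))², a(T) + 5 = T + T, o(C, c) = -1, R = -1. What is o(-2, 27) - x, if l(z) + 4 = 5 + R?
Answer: -37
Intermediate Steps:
l(z) = 0 (l(z) = -4 + (5 - 1) = -4 + 4 = 0)
a(T) = -5 + 2*T (a(T) = -5 + (T + T) = -5 + 2*T)
x = 36 (x = (0 + (-5 + 2*((2 + 0)/(0 - 4))))² = (0 + (-5 + 2*(2/(-4))))² = (0 + (-5 + 2*(2*(-¼))))² = (0 + (-5 + 2*(-½)))² = (0 + (-5 - 1))² = (0 - 6)² = (-6)² = 36)
o(-2, 27) - x = -1 - 1*36 = -1 - 36 = -37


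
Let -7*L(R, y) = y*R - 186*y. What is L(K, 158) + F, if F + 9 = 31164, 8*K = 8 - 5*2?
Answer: 495025/14 ≈ 35359.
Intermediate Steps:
K = -1/4 (K = (8 - 5*2)/8 = (8 - 10)/8 = (1/8)*(-2) = -1/4 ≈ -0.25000)
L(R, y) = 186*y/7 - R*y/7 (L(R, y) = -(y*R - 186*y)/7 = -(R*y - 186*y)/7 = -(-186*y + R*y)/7 = 186*y/7 - R*y/7)
F = 31155 (F = -9 + 31164 = 31155)
L(K, 158) + F = (1/7)*158*(186 - 1*(-1/4)) + 31155 = (1/7)*158*(186 + 1/4) + 31155 = (1/7)*158*(745/4) + 31155 = 58855/14 + 31155 = 495025/14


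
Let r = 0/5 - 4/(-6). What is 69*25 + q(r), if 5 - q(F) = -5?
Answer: 1735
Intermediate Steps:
r = ⅔ (r = 0*(⅕) - 4*(-⅙) = 0 + ⅔ = ⅔ ≈ 0.66667)
q(F) = 10 (q(F) = 5 - 1*(-5) = 5 + 5 = 10)
69*25 + q(r) = 69*25 + 10 = 1725 + 10 = 1735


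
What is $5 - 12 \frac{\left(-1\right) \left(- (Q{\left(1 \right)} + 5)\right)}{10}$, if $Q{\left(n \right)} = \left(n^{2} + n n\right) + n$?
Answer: $- \frac{23}{5} \approx -4.6$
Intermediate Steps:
$Q{\left(n \right)} = n + 2 n^{2}$ ($Q{\left(n \right)} = \left(n^{2} + n^{2}\right) + n = 2 n^{2} + n = n + 2 n^{2}$)
$5 - 12 \frac{\left(-1\right) \left(- (Q{\left(1 \right)} + 5)\right)}{10} = 5 - 12 \frac{\left(-1\right) \left(- (1 \left(1 + 2 \cdot 1\right) + 5)\right)}{10} = 5 - 12 - \left(-1\right) \left(1 \left(1 + 2\right) + 5\right) \frac{1}{10} = 5 - 12 - \left(-1\right) \left(1 \cdot 3 + 5\right) \frac{1}{10} = 5 - 12 - \left(-1\right) \left(3 + 5\right) \frac{1}{10} = 5 - 12 - \left(-1\right) 8 \cdot \frac{1}{10} = 5 - 12 \left(-1\right) \left(-8\right) \frac{1}{10} = 5 - 12 \cdot 8 \cdot \frac{1}{10} = 5 - \frac{48}{5} = - \frac{23}{5}$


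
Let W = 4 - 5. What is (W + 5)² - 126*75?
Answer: -9434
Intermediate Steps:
W = -1
(W + 5)² - 126*75 = (-1 + 5)² - 126*75 = 4² - 9450 = 16 - 9450 = -9434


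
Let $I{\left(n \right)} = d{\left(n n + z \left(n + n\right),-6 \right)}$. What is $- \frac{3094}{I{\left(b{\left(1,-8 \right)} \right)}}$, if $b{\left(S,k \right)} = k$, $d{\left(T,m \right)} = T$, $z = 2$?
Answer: $- \frac{1547}{16} \approx -96.688$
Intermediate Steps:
$I{\left(n \right)} = n^{2} + 4 n$ ($I{\left(n \right)} = n n + 2 \left(n + n\right) = n^{2} + 2 \cdot 2 n = n^{2} + 4 n$)
$- \frac{3094}{I{\left(b{\left(1,-8 \right)} \right)}} = - \frac{3094}{\left(-8\right) \left(4 - 8\right)} = - \frac{3094}{\left(-8\right) \left(-4\right)} = - \frac{3094}{32} = \left(-3094\right) \frac{1}{32} = - \frac{1547}{16}$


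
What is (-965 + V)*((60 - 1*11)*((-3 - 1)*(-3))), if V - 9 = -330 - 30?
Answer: -773808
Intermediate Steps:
V = -351 (V = 9 + (-330 - 30) = 9 - 360 = -351)
(-965 + V)*((60 - 1*11)*((-3 - 1)*(-3))) = (-965 - 351)*((60 - 1*11)*((-3 - 1)*(-3))) = -1316*(60 - 11)*(-4*(-3)) = -64484*12 = -1316*588 = -773808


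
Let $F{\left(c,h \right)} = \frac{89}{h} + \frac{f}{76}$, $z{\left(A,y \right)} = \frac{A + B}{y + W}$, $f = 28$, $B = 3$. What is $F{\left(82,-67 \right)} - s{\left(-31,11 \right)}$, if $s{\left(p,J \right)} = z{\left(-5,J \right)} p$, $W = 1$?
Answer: $- \frac{46795}{7638} \approx -6.1266$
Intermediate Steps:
$z{\left(A,y \right)} = \frac{3 + A}{1 + y}$ ($z{\left(A,y \right)} = \frac{A + 3}{y + 1} = \frac{3 + A}{1 + y}$)
$s{\left(p,J \right)} = - \frac{2 p}{1 + J}$ ($s{\left(p,J \right)} = \frac{3 - 5}{1 + J} p = \frac{1}{1 + J} \left(-2\right) p = - \frac{2}{1 + J} p = - \frac{2 p}{1 + J}$)
$F{\left(c,h \right)} = \frac{7}{19} + \frac{89}{h}$ ($F{\left(c,h \right)} = \frac{89}{h} + \frac{28}{76} = \frac{89}{h} + 28 \cdot \frac{1}{76} = \frac{89}{h} + \frac{7}{19} = \frac{7}{19} + \frac{89}{h}$)
$F{\left(82,-67 \right)} - s{\left(-31,11 \right)} = \left(\frac{7}{19} + \frac{89}{-67}\right) - \left(-2\right) \left(-31\right) \frac{1}{1 + 11} = \left(\frac{7}{19} + 89 \left(- \frac{1}{67}\right)\right) - \left(-2\right) \left(-31\right) \frac{1}{12} = \left(\frac{7}{19} - \frac{89}{67}\right) - \left(-2\right) \left(-31\right) \frac{1}{12} = - \frac{1222}{1273} - \frac{31}{6} = - \frac{46795}{7638}$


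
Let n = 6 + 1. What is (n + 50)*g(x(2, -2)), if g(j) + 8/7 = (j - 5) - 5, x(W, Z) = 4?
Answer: -2850/7 ≈ -407.14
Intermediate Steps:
g(j) = -78/7 + j (g(j) = -8/7 + ((j - 5) - 5) = -8/7 + ((-5 + j) - 5) = -8/7 + (-10 + j) = -78/7 + j)
n = 7
(n + 50)*g(x(2, -2)) = (7 + 50)*(-78/7 + 4) = 57*(-50/7) = -2850/7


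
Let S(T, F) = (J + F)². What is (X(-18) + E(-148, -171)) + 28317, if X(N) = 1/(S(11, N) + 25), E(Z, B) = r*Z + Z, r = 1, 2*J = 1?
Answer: 37127829/1325 ≈ 28021.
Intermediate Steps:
J = ½ (J = (½)*1 = ½ ≈ 0.50000)
S(T, F) = (½ + F)²
E(Z, B) = 2*Z (E(Z, B) = 1*Z + Z = Z + Z = 2*Z)
X(N) = 1/(25 + (1 + 2*N)²/4) (X(N) = 1/((1 + 2*N)²/4 + 25) = 1/(25 + (1 + 2*N)²/4))
(X(-18) + E(-148, -171)) + 28317 = (4/(100 + (1 + 2*(-18))²) + 2*(-148)) + 28317 = (4/(100 + (1 - 36)²) - 296) + 28317 = (4/(100 + (-35)²) - 296) + 28317 = (4/(100 + 1225) - 296) + 28317 = (4/1325 - 296) + 28317 = -392196/1325 + 28317 = 37127829/1325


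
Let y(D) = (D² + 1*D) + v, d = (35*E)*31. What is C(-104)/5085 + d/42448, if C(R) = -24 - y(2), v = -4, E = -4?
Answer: -827591/7708860 ≈ -0.10736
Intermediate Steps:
d = -4340 (d = (35*(-4))*31 = -140*31 = -4340)
y(D) = -4 + D + D² (y(D) = (D² + 1*D) - 4 = (D² + D) - 4 = (D + D²) - 4 = -4 + D + D²)
C(R) = -26 (C(R) = -24 - (-4 + 2 + 2²) = -24 - (-4 + 2 + 4) = -24 - 1*2 = -24 - 2 = -26)
C(-104)/5085 + d/42448 = -26/5085 - 4340/42448 = -26*1/5085 - 4340*1/42448 = -26/5085 - 155/1516 = -827591/7708860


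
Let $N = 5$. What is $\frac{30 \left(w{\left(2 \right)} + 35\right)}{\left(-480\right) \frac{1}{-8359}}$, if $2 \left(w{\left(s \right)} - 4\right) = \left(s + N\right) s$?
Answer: $\frac{192257}{8} \approx 24032.0$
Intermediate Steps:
$w{\left(s \right)} = 4 + \frac{s \left(5 + s\right)}{2}$ ($w{\left(s \right)} = 4 + \frac{\left(s + 5\right) s}{2} = 4 + \frac{\left(5 + s\right) s}{2} = 4 + \frac{s \left(5 + s\right)}{2}$)
$\frac{30 \left(w{\left(2 \right)} + 35\right)}{\left(-480\right) \frac{1}{-8359}} = \frac{30 \left(\left(4 + \frac{2^{2}}{2} + \frac{5}{2} \cdot 2\right) + 35\right)}{\left(-480\right) \frac{1}{-8359}} = \frac{30 \left(\left(4 + \frac{1}{2} \cdot 4 + 5\right) + 35\right)}{\left(-480\right) \left(- \frac{1}{8359}\right)} = \frac{30 \left(\left(4 + 2 + 5\right) + 35\right)}{\frac{480}{8359}} = 30 \left(11 + 35\right) \frac{8359}{480} = 30 \cdot 46 \cdot \frac{8359}{480} = 1380 \cdot \frac{8359}{480} = \frac{192257}{8}$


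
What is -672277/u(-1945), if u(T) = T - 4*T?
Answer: -672277/5835 ≈ -115.21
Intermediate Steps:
u(T) = -3*T
-672277/u(-1945) = -672277/((-3*(-1945))) = -672277/5835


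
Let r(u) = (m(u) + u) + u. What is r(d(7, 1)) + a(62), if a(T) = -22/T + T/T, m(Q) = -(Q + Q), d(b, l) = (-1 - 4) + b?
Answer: 20/31 ≈ 0.64516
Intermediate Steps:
d(b, l) = -5 + b
m(Q) = -2*Q
a(T) = 1 - 22/T (a(T) = -22/T + 1 = 1 - 22/T)
r(u) = 0 (r(u) = (-2*u + u) + u = -u + u = 0)
r(d(7, 1)) + a(62) = 0 + (-22 + 62)/62 = 0 + (1/62)*40 = 0 + 20/31 = 20/31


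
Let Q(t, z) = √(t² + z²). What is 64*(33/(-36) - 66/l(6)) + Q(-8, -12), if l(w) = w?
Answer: -2288/3 + 4*√13 ≈ -748.24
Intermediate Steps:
64*(33/(-36) - 66/l(6)) + Q(-8, -12) = 64*(33/(-36) - 66/6) + √((-8)² + (-12)²) = 64*(33*(-1/36) - 66*⅙) + √(64 + 144) = 64*(-11/12 - 11) + √208 = 64*(-143/12) + 4*√13 = -2288/3 + 4*√13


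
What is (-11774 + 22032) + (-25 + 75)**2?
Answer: 12758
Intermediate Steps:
(-11774 + 22032) + (-25 + 75)**2 = 10258 + 50**2 = 10258 + 2500 = 12758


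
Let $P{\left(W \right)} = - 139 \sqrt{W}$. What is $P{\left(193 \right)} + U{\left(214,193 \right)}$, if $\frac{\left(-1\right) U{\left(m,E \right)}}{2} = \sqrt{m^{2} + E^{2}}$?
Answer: $- 139 \sqrt{193} - 2 \sqrt{83045} \approx -2507.4$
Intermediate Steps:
$U{\left(m,E \right)} = - 2 \sqrt{E^{2} + m^{2}}$ ($U{\left(m,E \right)} = - 2 \sqrt{m^{2} + E^{2}} = - 2 \sqrt{E^{2} + m^{2}}$)
$P{\left(193 \right)} + U{\left(214,193 \right)} = - 139 \sqrt{193} - 2 \sqrt{193^{2} + 214^{2}} = - 139 \sqrt{193} - 2 \sqrt{37249 + 45796} = - 139 \sqrt{193} - 2 \sqrt{83045}$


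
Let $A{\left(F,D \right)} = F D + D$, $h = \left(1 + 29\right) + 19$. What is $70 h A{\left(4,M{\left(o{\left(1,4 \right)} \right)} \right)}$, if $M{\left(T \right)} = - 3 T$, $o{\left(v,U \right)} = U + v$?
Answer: $-257250$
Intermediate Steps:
$h = 49$ ($h = 30 + 19 = 49$)
$A{\left(F,D \right)} = D + D F$ ($A{\left(F,D \right)} = D F + D = D + D F$)
$70 h A{\left(4,M{\left(o{\left(1,4 \right)} \right)} \right)} = 70 \cdot 49 - 3 \left(4 + 1\right) \left(1 + 4\right) = 3430 \left(-3\right) 5 \cdot 5 = 3430 \left(\left(-15\right) 5\right) = 3430 \left(-75\right) = -257250$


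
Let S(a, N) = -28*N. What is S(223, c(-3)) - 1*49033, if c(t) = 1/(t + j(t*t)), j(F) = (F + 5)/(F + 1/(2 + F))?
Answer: -3578009/73 ≈ -49014.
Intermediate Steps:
j(F) = (5 + F)/(F + 1/(2 + F))
c(t) = 1/(t + (10 + t**4 + 7*t**2)/(1 + t**4 + 2*t**2)) (c(t) = 1/(t + (10 + (t*t)**2 + 7*(t*t))/(1 + (t*t)**2 + 2*(t*t))) = 1/(t + (10 + (t**2)**2 + 7*t**2)/(1 + (t**2)**2 + 2*t**2)) = 1/(t + (10 + t**4 + 7*t**2)/(1 + t**4 + 2*t**2)))
S(223, c(-3)) - 1*49033 = -28*(1 + (-3)**4 + 2*(-3)**2)/(10 - 3 + (-3)**4 + (-3)**5 + 2*(-3)**3 + 7*(-3)**2) - 1*49033 = -28*(1 + 81 + 2*9)/(10 - 3 + 81 - 243 + 2*(-27) + 7*9) - 49033 = -28*(1 + 81 + 18)/(10 - 3 + 81 - 243 - 54 + 63) - 49033 = -28*100/(-146) - 49033 = -(-14)*100/73 - 49033 = -28*(-50/73) - 49033 = 1400/73 - 49033 = -3578009/73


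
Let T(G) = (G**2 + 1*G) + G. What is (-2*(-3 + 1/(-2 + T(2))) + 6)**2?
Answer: 1225/9 ≈ 136.11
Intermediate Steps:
T(G) = G**2 + 2*G (T(G) = (G**2 + G) + G = (G + G**2) + G = G**2 + 2*G)
(-2*(-3 + 1/(-2 + T(2))) + 6)**2 = (-2*(-3 + 1/(-2 + 2*(2 + 2))) + 6)**2 = (-2*(-3 + 1/(-2 + 2*4)) + 6)**2 = (-2*(-3 + 1/(-2 + 8)) + 6)**2 = (-2*(-3 + 1/6) + 6)**2 = (-2*(-17/6) + 6)**2 = (17/3 + 6)**2 = (35/3)**2 = 1225/9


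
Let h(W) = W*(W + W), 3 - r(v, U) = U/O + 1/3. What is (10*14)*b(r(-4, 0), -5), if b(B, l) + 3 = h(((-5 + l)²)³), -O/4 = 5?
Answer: 279999999999580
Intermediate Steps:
O = -20 (O = -4*5 = -20)
r(v, U) = 8/3 + U/20 (r(v, U) = 3 - (U/(-20) + 1/3) = 3 - (U*(-1/20) + 1*(⅓)) = 3 - (-U/20 + ⅓) = 3 - (⅓ - U/20) = 3 + (-⅓ + U/20) = 8/3 + U/20)
h(W) = 2*W² (h(W) = W*(2*W) = 2*W²)
b(B, l) = -3 + 2*(-5 + l)¹² (b(B, l) = -3 + 2*(((-5 + l)²)³)² = -3 + 2*((-5 + l)⁶)² = -3 + 2*(-5 + l)¹²)
(10*14)*b(r(-4, 0), -5) = (10*14)*(-3 + 2*(-5 - 5)¹²) = 140*(-3 + 2*(-10)¹²) = 140*(-3 + 2*1000000000000) = 140*(-3 + 2000000000000) = 140*1999999999997 = 279999999999580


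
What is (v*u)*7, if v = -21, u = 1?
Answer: -147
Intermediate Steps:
(v*u)*7 = -21*1*7 = -21*7 = -147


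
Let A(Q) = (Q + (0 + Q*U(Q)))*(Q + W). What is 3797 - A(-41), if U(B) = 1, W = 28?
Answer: 2731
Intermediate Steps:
A(Q) = 2*Q*(28 + Q) (A(Q) = (Q + (0 + Q*1))*(Q + 28) = (Q + (0 + Q))*(28 + Q) = (Q + Q)*(28 + Q) = (2*Q)*(28 + Q) = 2*Q*(28 + Q))
3797 - A(-41) = 3797 - 2*(-41)*(28 - 41) = 3797 - 2*(-41)*(-13) = 3797 - 1*1066 = 3797 - 1066 = 2731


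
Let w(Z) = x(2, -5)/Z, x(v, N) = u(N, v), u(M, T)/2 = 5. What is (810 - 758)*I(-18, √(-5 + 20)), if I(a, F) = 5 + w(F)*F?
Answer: 780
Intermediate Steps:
u(M, T) = 10 (u(M, T) = 2*5 = 10)
x(v, N) = 10
w(Z) = 10/Z
I(a, F) = 15 (I(a, F) = 5 + (10/F)*F = 5 + 10 = 15)
(810 - 758)*I(-18, √(-5 + 20)) = (810 - 758)*15 = 52*15 = 780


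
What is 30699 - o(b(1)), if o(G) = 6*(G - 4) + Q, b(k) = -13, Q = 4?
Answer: 30797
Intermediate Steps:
o(G) = -20 + 6*G (o(G) = 6*(G - 4) + 4 = 6*(-4 + G) + 4 = (-24 + 6*G) + 4 = -20 + 6*G)
30699 - o(b(1)) = 30699 - (-20 + 6*(-13)) = 30699 - (-20 - 78) = 30699 - 1*(-98) = 30699 + 98 = 30797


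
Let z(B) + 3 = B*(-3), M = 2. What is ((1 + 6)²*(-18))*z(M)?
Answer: 7938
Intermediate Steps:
z(B) = -3 - 3*B (z(B) = -3 + B*(-3) = -3 - 3*B)
((1 + 6)²*(-18))*z(M) = ((1 + 6)²*(-18))*(-3 - 3*2) = (7²*(-18))*(-3 - 6) = (49*(-18))*(-9) = -882*(-9) = 7938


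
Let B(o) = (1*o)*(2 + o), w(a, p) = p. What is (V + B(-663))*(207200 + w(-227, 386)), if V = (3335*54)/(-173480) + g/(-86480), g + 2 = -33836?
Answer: 8530166714910150629/93765940 ≈ 9.0973e+10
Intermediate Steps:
g = -33838 (g = -2 - 33836 = -33838)
B(o) = o*(2 + o)
V = -121299587/187531880 (V = (3335*54)/(-173480) - 33838/(-86480) = 180090*(-1/173480) - 33838*(-1/86480) = -18009/17348 + 16919/43240 = -121299587/187531880 ≈ -0.64682)
(V + B(-663))*(207200 + w(-227, 386)) = (-121299587/187531880 - 663*(2 - 663))*(207200 + 386) = (-121299587/187531880 - 663*(-661))*207586 = (-121299587/187531880 + 438243)*207586 = (82184412387253/187531880)*207586 = 8530166714910150629/93765940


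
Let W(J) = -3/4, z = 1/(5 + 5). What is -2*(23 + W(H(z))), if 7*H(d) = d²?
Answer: -89/2 ≈ -44.500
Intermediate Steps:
z = ⅒ (z = 1/10 = ⅒ ≈ 0.10000)
H(d) = d²/7
W(J) = -¾ (W(J) = -3*¼ = -¾)
-2*(23 + W(H(z))) = -2*(23 - ¾) = -2*89/4 = -89/2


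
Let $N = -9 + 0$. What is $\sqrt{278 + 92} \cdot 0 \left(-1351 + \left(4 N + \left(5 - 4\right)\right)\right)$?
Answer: $0$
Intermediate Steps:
$N = -9$
$\sqrt{278 + 92} \cdot 0 \left(-1351 + \left(4 N + \left(5 - 4\right)\right)\right) = \sqrt{278 + 92} \cdot 0 \left(-1351 + \left(4 \left(-9\right) + \left(5 - 4\right)\right)\right) = \sqrt{370} \cdot 0 \left(-1351 + \left(-36 + 1\right)\right) = 0 \left(-1351 - 35\right) = 0 \left(-1386\right) = 0$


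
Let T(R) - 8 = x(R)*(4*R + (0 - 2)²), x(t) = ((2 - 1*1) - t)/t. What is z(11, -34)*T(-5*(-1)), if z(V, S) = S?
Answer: 1904/5 ≈ 380.80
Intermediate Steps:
x(t) = (1 - t)/t (x(t) = ((2 - 1) - t)/t = (1 - t)/t)
T(R) = 8 + (1 - R)*(4 + 4*R)/R (T(R) = 8 + ((1 - R)/R)*(4*R + (0 - 2)²) = 8 + ((1 - R)/R)*(4*R + (-2)²) = 8 + ((1 - R)/R)*(4*R + 4) = 8 + ((1 - R)/R)*(4 + 4*R) = 8 + (1 - R)*(4 + 4*R)/R)
z(11, -34)*T(-5*(-1)) = -34*(8 - (-20)*(-1) + 4/((-5*(-1)))) = -34*(8 - 4*5 + 4/5) = -34*(8 - 20 + 4*(⅕)) = -34*(8 - 20 + ⅘) = -34*(-56/5) = 1904/5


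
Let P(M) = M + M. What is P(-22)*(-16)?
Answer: 704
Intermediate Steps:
P(M) = 2*M
P(-22)*(-16) = (2*(-22))*(-16) = -44*(-16) = 704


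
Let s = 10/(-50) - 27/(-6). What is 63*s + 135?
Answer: 4059/10 ≈ 405.90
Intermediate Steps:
s = 43/10 (s = 10*(-1/50) - 27*(-1/6) = -1/5 + 9/2 = 43/10 ≈ 4.3000)
63*s + 135 = 63*(43/10) + 135 = 2709/10 + 135 = 4059/10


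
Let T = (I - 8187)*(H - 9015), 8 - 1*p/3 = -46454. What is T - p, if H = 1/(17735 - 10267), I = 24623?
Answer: -276894627733/1867 ≈ -1.4831e+8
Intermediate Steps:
p = 139386 (p = 24 - 3*(-46454) = 24 + 139362 = 139386)
H = 1/7468 ≈ 0.00013390
T = -276634394071/1867 (T = (24623 - 8187)*(1/7468 - 9015) = 16436*(-67324019/7468) = -276634394071/1867 ≈ -1.4817e+8)
T - p = -276634394071/1867 - 1*139386 = -276634394071/1867 - 139386 = -276894627733/1867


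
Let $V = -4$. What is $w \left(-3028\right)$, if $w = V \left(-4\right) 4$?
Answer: $-193792$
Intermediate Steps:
$w = 64$ ($w = \left(-4\right) \left(-4\right) 4 = 16 \cdot 4 = 64$)
$w \left(-3028\right) = 64 \left(-3028\right) = -193792$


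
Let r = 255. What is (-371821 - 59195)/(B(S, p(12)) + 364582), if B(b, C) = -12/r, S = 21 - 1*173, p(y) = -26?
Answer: -6106060/5164911 ≈ -1.1822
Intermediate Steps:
S = -152 (S = 21 - 173 = -152)
B(b, C) = -4/85 (B(b, C) = -12/255 = -12*1/255 = -4/85)
(-371821 - 59195)/(B(S, p(12)) + 364582) = (-371821 - 59195)/(-4/85 + 364582) = -431016/30989466/85 = -431016*85/30989466 = -6106060/5164911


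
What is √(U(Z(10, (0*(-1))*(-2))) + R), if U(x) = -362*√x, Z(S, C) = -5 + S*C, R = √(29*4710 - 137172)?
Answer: √(I*(√582 - 362*√5)) ≈ 19.816 - 19.816*I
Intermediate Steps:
R = I*√582 (R = √(136590 - 137172) = √(-582) = I*√582 ≈ 24.125*I)
Z(S, C) = -5 + C*S
√(U(Z(10, (0*(-1))*(-2))) + R) = √(-362*√(-5 + ((0*(-1))*(-2))*10) + I*√582) = √(-362*√(-5 + (0*(-2))*10) + I*√582) = √(-362*√(-5 + 0*10) + I*√582) = √(-362*√(-5 + 0) + I*√582) = √(-362*I*√5 + I*√582) = √(I*√582 - 362*I*√5)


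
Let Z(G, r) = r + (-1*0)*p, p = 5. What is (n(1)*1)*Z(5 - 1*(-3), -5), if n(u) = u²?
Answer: -5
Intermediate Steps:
Z(G, r) = r (Z(G, r) = r - 1*0*5 = r + 0*5 = r + 0 = r)
(n(1)*1)*Z(5 - 1*(-3), -5) = (1²*1)*(-5) = (1*1)*(-5) = 1*(-5) = -5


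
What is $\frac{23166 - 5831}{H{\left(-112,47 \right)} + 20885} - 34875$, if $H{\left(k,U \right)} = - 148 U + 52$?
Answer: $- \frac{487570040}{13981} \approx -34874.0$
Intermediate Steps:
$H{\left(k,U \right)} = 52 - 148 U$
$\frac{23166 - 5831}{H{\left(-112,47 \right)} + 20885} - 34875 = \frac{23166 - 5831}{\left(52 - 6956\right) + 20885} - 34875 = \frac{17335}{\left(52 - 6956\right) + 20885} - 34875 = \frac{17335}{-6904 + 20885} - 34875 = \frac{17335}{13981} - 34875 = - \frac{487570040}{13981}$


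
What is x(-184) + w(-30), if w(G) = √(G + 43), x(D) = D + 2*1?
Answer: -182 + √13 ≈ -178.39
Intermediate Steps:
x(D) = 2 + D (x(D) = D + 2 = 2 + D)
w(G) = √(43 + G)
x(-184) + w(-30) = (2 - 184) + √(43 - 30) = -182 + √13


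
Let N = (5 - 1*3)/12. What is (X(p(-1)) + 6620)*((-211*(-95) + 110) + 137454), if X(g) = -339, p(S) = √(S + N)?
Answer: 989942129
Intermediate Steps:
N = ⅙ (N = (5 - 3)*(1/12) = 2*(1/12) = ⅙ ≈ 0.16667)
p(S) = √(⅙ + S) (p(S) = √(S + ⅙) = √(⅙ + S))
(X(p(-1)) + 6620)*((-211*(-95) + 110) + 137454) = (-339 + 6620)*((-211*(-95) + 110) + 137454) = 6281*((20045 + 110) + 137454) = 6281*(20155 + 137454) = 6281*157609 = 989942129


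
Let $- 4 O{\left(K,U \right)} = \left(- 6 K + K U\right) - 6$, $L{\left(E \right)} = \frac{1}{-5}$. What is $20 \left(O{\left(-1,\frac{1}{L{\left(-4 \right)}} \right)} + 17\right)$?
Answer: $315$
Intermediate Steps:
$L{\left(E \right)} = - \frac{1}{5}$
$O{\left(K,U \right)} = \frac{3}{2} + \frac{3 K}{2} - \frac{K U}{4}$ ($O{\left(K,U \right)} = - \frac{\left(- 6 K + K U\right) - 6}{4} = - \frac{-6 - 6 K + K U}{4} = \frac{3}{2} + \frac{3 K}{2} - \frac{K U}{4}$)
$20 \left(O{\left(-1,\frac{1}{L{\left(-4 \right)}} \right)} + 17\right) = 20 \left(\left(\frac{3}{2} + \frac{3}{2} \left(-1\right) - - \frac{1}{4 \left(- \frac{1}{5}\right)}\right) + 17\right) = 20 \left(\left(\frac{3}{2} - \frac{3}{2} - \left(- \frac{1}{4}\right) \left(-5\right)\right) + 17\right) = 20 \left(\left(\frac{3}{2} - \frac{3}{2} - \frac{5}{4}\right) + 17\right) = 20 \left(- \frac{5}{4} + 17\right) = 20 \cdot \frac{63}{4} = 315$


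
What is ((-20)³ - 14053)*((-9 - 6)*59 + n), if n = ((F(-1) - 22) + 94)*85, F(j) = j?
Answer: -113572950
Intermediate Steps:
n = 6035 (n = ((-1 - 22) + 94)*85 = (-23 + 94)*85 = 71*85 = 6035)
((-20)³ - 14053)*((-9 - 6)*59 + n) = ((-20)³ - 14053)*((-9 - 6)*59 + 6035) = (-8000 - 14053)*(-15*59 + 6035) = -22053*(-885 + 6035) = -22053*5150 = -113572950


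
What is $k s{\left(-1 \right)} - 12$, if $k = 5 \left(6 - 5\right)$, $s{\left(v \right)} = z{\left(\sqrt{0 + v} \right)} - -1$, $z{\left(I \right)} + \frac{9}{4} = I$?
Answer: $- \frac{73}{4} + 5 i \approx -18.25 + 5.0 i$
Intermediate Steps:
$z{\left(I \right)} = - \frac{9}{4} + I$
$s{\left(v \right)} = - \frac{5}{4} + \sqrt{v}$ ($s{\left(v \right)} = \left(- \frac{9}{4} + \sqrt{0 + v}\right) - -1 = \left(- \frac{9}{4} + \sqrt{v}\right) + 1 = - \frac{5}{4} + \sqrt{v}$)
$k = 5$ ($k = 5 \cdot 1 = 5$)
$k s{\left(-1 \right)} - 12 = 5 \left(- \frac{5}{4} + \sqrt{-1}\right) - 12 = 5 \left(- \frac{5}{4} + i\right) - 12 = \left(- \frac{25}{4} + 5 i\right) - 12 = - \frac{73}{4} + 5 i$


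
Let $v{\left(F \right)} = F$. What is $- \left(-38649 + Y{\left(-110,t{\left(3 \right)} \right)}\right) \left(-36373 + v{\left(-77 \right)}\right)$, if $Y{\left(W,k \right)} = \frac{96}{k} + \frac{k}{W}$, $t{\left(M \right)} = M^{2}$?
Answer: $- \frac{15492072555}{11} \approx -1.4084 \cdot 10^{9}$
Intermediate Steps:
$- \left(-38649 + Y{\left(-110,t{\left(3 \right)} \right)}\right) \left(-36373 + v{\left(-77 \right)}\right) = - \left(-38649 + \left(\frac{96}{3^{2}} + \frac{3^{2}}{-110}\right)\right) \left(-36373 - 77\right) = - \left(-38649 + \left(\frac{96}{9} + 9 \left(- \frac{1}{110}\right)\right)\right) \left(-36450\right) = - \left(-38649 + \left(96 \cdot \frac{1}{9} - \frac{9}{110}\right)\right) \left(-36450\right) = - \left(-38649 + \left(\frac{32}{3} - \frac{9}{110}\right)\right) \left(-36450\right) = - \left(-38649 + \frac{3493}{330}\right) \left(-36450\right) = - \frac{\left(-12750677\right) \left(-36450\right)}{330} = \left(-1\right) \frac{15492072555}{11} = - \frac{15492072555}{11}$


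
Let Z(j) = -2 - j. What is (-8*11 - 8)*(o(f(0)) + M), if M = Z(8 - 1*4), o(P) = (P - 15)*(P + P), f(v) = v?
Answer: 576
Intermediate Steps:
o(P) = 2*P*(-15 + P) (o(P) = (-15 + P)*(2*P) = 2*P*(-15 + P))
M = -6 (M = -2 - (8 - 1*4) = -2 - (8 - 4) = -2 - 1*4 = -2 - 4 = -6)
(-8*11 - 8)*(o(f(0)) + M) = (-8*11 - 8)*(2*0*(-15 + 0) - 6) = (-88 - 8)*(2*0*(-15) - 6) = -96*(0 - 6) = -96*(-6) = 576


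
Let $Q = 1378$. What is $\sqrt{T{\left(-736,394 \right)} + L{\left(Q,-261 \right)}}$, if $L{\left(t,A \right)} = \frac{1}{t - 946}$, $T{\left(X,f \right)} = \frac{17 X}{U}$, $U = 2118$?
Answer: $\frac{i \sqrt{953641149}}{12708} \approx 2.43 i$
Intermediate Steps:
$T{\left(X,f \right)} = \frac{17 X}{2118}$
$L{\left(t,A \right)} = \frac{1}{-946 + t}$
$\sqrt{T{\left(-736,394 \right)} + L{\left(Q,-261 \right)}} = \sqrt{\frac{17}{2118} \left(-736\right) + \frac{1}{-946 + 1378}} = \sqrt{- \frac{6256}{1059} + \frac{1}{432}} = \sqrt{- \frac{900511}{152496}} = \frac{i \sqrt{953641149}}{12708}$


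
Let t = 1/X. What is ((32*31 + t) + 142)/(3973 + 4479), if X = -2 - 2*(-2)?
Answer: 2269/16904 ≈ 0.13423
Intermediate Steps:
X = 2 (X = -2 + 4 = 2)
t = ½ (t = 1/2 = ½ ≈ 0.50000)
((32*31 + t) + 142)/(3973 + 4479) = ((32*31 + ½) + 142)/(3973 + 4479) = ((992 + ½) + 142)/8452 = (1985/2 + 142)*(1/8452) = (2269/2)*(1/8452) = 2269/16904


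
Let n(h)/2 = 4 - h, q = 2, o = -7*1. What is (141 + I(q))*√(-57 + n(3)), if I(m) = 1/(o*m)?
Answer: 1973*I*√55/14 ≈ 1045.2*I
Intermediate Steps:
o = -7
n(h) = 8 - 2*h (n(h) = 2*(4 - h) = 8 - 2*h)
I(m) = -1/(7*m) (I(m) = 1/((-7)*m) = -1/(7*m))
(141 + I(q))*√(-57 + n(3)) = (141 - ⅐/2)*√(-57 + (8 - 2*3)) = (141 - ⅐*½)*√(-57 + (8 - 6)) = (141 - 1/14)*√(-57 + 2) = 1973*√(-55)/14 = 1973*(I*√55)/14 = 1973*I*√55/14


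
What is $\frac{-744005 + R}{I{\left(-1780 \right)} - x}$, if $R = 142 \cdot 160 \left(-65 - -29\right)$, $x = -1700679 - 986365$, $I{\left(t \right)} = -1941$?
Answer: $- \frac{1561925}{2685103} \approx -0.5817$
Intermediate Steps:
$x = -2687044$ ($x = -1700679 - 986365 = -2687044$)
$R = -817920$ ($R = 22720 \left(-65 + 29\right) = 22720 \left(-36\right) = -817920$)
$\frac{-744005 + R}{I{\left(-1780 \right)} - x} = \frac{-744005 - 817920}{-1941 - -2687044} = - \frac{1561925}{-1941 + 2687044} = - \frac{1561925}{2685103}$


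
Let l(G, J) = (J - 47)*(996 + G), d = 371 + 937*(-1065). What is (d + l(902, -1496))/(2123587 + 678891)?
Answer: -1963074/1401239 ≈ -1.4010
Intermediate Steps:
d = -997534 (d = 371 - 997905 = -997534)
l(G, J) = (-47 + J)*(996 + G)
(d + l(902, -1496))/(2123587 + 678891) = (-997534 + (-46812 - 47*902 + 996*(-1496) + 902*(-1496)))/(2123587 + 678891) = (-997534 + (-46812 - 42394 - 1490016 - 1349392))/2802478 = (-997534 - 2928614)*(1/2802478) = -3926148*1/2802478 = -1963074/1401239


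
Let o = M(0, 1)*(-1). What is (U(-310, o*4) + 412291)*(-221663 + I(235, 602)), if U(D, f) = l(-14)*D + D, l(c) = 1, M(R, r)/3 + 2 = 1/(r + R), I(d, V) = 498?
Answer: -91047216715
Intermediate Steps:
M(R, r) = -6 + 3/(R + r) (M(R, r) = -6 + 3/(r + R) = -6 + 3/(R + r))
o = 3 (o = (3*(1 - 2*0 - 2*1)/(0 + 1))*(-1) = (3*(1 + 0 - 2)/1)*(-1) = (3*1*(-1))*(-1) = -3*(-1) = 3)
U(D, f) = 2*D (U(D, f) = 1*D + D = D + D = 2*D)
(U(-310, o*4) + 412291)*(-221663 + I(235, 602)) = (2*(-310) + 412291)*(-221663 + 498) = (-620 + 412291)*(-221165) = 411671*(-221165) = -91047216715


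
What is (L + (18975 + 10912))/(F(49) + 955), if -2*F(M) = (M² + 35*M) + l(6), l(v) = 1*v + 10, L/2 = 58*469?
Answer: -84291/1111 ≈ -75.870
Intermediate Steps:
L = 54404 (L = 2*(58*469) = 2*27202 = 54404)
l(v) = 10 + v (l(v) = v + 10 = 10 + v)
F(M) = -8 - 35*M/2 - M²/2 (F(M) = -((M² + 35*M) + (10 + 6))/2 = -((M² + 35*M) + 16)/2 = -(16 + M² + 35*M)/2 = -8 - 35*M/2 - M²/2)
(L + (18975 + 10912))/(F(49) + 955) = (54404 + (18975 + 10912))/((-8 - 35/2*49 - ½*49²) + 955) = (54404 + 29887)/((-8 - 1715/2 - ½*2401) + 955) = 84291/((-8 - 1715/2 - 2401/2) + 955) = 84291/(-2066 + 955) = 84291/(-1111) = 84291*(-1/1111) = -84291/1111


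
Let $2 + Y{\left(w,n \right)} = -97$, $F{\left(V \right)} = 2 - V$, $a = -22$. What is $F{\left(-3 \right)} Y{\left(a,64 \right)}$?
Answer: $-495$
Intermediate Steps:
$Y{\left(w,n \right)} = -99$ ($Y{\left(w,n \right)} = -2 - 97 = -99$)
$F{\left(-3 \right)} Y{\left(a,64 \right)} = \left(2 - -3\right) \left(-99\right) = \left(2 + 3\right) \left(-99\right) = 5 \left(-99\right) = -495$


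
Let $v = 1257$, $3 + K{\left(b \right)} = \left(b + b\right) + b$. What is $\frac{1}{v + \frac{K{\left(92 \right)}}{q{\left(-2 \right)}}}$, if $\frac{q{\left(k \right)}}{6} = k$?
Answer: $\frac{4}{4937} \approx 0.00081021$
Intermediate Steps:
$K{\left(b \right)} = -3 + 3 b$ ($K{\left(b \right)} = -3 + \left(\left(b + b\right) + b\right) = -3 + \left(2 b + b\right) = -3 + 3 b$)
$q{\left(k \right)} = 6 k$
$\frac{1}{v + \frac{K{\left(92 \right)}}{q{\left(-2 \right)}}} = \frac{1}{1257 + \frac{-3 + 3 \cdot 92}{6 \left(-2\right)}} = \frac{1}{1257 + \frac{-3 + 276}{-12}} = \frac{1}{1257 + 273 \left(- \frac{1}{12}\right)} = \frac{1}{1257 - \frac{91}{4}} = \frac{1}{\frac{4937}{4}} = \frac{4}{4937}$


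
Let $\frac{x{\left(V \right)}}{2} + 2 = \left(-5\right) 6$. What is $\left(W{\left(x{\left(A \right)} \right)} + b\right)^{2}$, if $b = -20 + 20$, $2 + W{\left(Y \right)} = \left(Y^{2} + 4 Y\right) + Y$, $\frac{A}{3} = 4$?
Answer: $14243076$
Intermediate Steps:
$A = 12$ ($A = 3 \cdot 4 = 12$)
$x{\left(V \right)} = -64$ ($x{\left(V \right)} = -4 + 2 \left(\left(-5\right) 6\right) = -4 + 2 \left(-30\right) = -4 - 60 = -64$)
$W{\left(Y \right)} = -2 + Y^{2} + 5 Y$ ($W{\left(Y \right)} = -2 + \left(\left(Y^{2} + 4 Y\right) + Y\right) = -2 + \left(Y^{2} + 5 Y\right) = -2 + Y^{2} + 5 Y$)
$b = 0$
$\left(W{\left(x{\left(A \right)} \right)} + b\right)^{2} = \left(\left(-2 + \left(-64\right)^{2} + 5 \left(-64\right)\right) + 0\right)^{2} = \left(\left(-2 + 4096 - 320\right) + 0\right)^{2} = \left(3774 + 0\right)^{2} = 3774^{2} = 14243076$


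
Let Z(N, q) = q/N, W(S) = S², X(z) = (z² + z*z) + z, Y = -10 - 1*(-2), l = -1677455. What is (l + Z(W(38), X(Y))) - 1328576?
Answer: -1085177161/361 ≈ -3.0060e+6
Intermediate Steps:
Y = -8 (Y = -10 + 2 = -8)
X(z) = z + 2*z² (X(z) = (z² + z²) + z = 2*z² + z = z + 2*z²)
(l + Z(W(38), X(Y))) - 1328576 = (-1677455 + (-8*(1 + 2*(-8)))/(38²)) - 1328576 = (-1677455 - 8*(1 - 16)/1444) - 1328576 = (-1677455 - 8*(-15)*(1/1444)) - 1328576 = (-1677455 + 120*(1/1444)) - 1328576 = (-1677455 + 30/361) - 1328576 = -605561225/361 - 1328576 = -1085177161/361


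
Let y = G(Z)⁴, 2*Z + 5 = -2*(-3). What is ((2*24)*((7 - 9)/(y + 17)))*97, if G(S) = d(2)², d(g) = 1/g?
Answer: -794624/1451 ≈ -547.64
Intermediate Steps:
Z = ½ (Z = -5/2 + (-2*(-3))/2 = -5/2 + (½)*6 = -5/2 + 3 = ½ ≈ 0.50000)
G(S) = ¼ (G(S) = (1/2)² = (½)² = ¼)
y = 1/256 (y = (¼)⁴ = 1/256 ≈ 0.0039063)
((2*24)*((7 - 9)/(y + 17)))*97 = ((2*24)*((7 - 9)/(1/256 + 17)))*97 = (48*(-2/4353/256))*97 = (48*(-2*256/4353))*97 = (48*(-512/4353))*97 = -8192/1451*97 = -794624/1451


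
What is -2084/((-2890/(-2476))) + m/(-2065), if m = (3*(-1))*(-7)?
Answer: -30444079/17051 ≈ -1785.5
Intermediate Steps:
m = 21 (m = -3*(-7) = 21)
-2084/((-2890/(-2476))) + m/(-2065) = -2084/((-2890/(-2476))) + 21/(-2065) = -2084/((-2890*(-1/2476))) + 21*(-1/2065) = -2084/1445/1238 - 3/295 = -2084*1238/1445 - 3/295 = -2579992/1445 - 3/295 = -30444079/17051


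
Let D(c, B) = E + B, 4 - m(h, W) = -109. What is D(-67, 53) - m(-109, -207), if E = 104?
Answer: 44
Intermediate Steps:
m(h, W) = 113 (m(h, W) = 4 - 1*(-109) = 4 + 109 = 113)
D(c, B) = 104 + B
D(-67, 53) - m(-109, -207) = (104 + 53) - 1*113 = 157 - 113 = 44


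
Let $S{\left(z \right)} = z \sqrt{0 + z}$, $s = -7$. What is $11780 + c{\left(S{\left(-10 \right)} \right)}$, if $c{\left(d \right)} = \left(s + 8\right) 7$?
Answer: $11787$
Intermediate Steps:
$S{\left(z \right)} = z^{\frac{3}{2}}$ ($S{\left(z \right)} = z \sqrt{z} = z^{\frac{3}{2}}$)
$c{\left(d \right)} = 7$ ($c{\left(d \right)} = \left(-7 + 8\right) 7 = 1 \cdot 7 = 7$)
$11780 + c{\left(S{\left(-10 \right)} \right)} = 11780 + 7 = 11787$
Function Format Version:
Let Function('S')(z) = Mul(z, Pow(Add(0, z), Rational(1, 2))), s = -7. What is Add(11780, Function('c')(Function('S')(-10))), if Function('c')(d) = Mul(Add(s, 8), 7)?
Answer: 11787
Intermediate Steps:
Function('S')(z) = Pow(z, Rational(3, 2)) (Function('S')(z) = Mul(z, Pow(z, Rational(1, 2))) = Pow(z, Rational(3, 2)))
Function('c')(d) = 7 (Function('c')(d) = Mul(Add(-7, 8), 7) = Mul(1, 7) = 7)
Add(11780, Function('c')(Function('S')(-10))) = Add(11780, 7) = 11787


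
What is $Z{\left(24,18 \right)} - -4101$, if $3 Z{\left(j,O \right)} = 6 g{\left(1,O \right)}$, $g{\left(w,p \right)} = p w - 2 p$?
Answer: $4065$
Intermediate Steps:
$g{\left(w,p \right)} = - 2 p + p w$
$Z{\left(j,O \right)} = - 2 O$ ($Z{\left(j,O \right)} = \frac{6 O \left(-2 + 1\right)}{3} = \frac{6 O \left(-1\right)}{3} = \frac{6 \left(- O\right)}{3} = \frac{\left(-6\right) O}{3} = - 2 O$)
$Z{\left(24,18 \right)} - -4101 = \left(-2\right) 18 - -4101 = -36 + 4101 = 4065$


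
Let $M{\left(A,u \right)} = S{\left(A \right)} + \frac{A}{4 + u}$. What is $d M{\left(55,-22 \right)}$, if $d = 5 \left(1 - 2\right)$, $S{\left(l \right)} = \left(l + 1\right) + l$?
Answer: $- \frac{9715}{18} \approx -539.72$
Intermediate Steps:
$S{\left(l \right)} = 1 + 2 l$ ($S{\left(l \right)} = \left(1 + l\right) + l = 1 + 2 l$)
$d = -5$ ($d = 5 \left(-1\right) = -5$)
$M{\left(A,u \right)} = 1 + 2 A + \frac{A}{4 + u}$ ($M{\left(A,u \right)} = \left(1 + 2 A\right) + \frac{A}{4 + u} = 1 + 2 A + \frac{A}{4 + u}$)
$d M{\left(55,-22 \right)} = - 5 \frac{4 + 9 \cdot 55 - 22 \left(1 + 2 \cdot 55\right)}{4 - 22} = - 5 \frac{4 + 495 - 22 \left(1 + 110\right)}{-18} = - 5 \left(- \frac{4 + 495 - 2442}{18}\right) = - 5 \left(\left(- \frac{1}{18}\right) \left(-1943\right)\right) = \left(-5\right) \frac{1943}{18} = - \frac{9715}{18}$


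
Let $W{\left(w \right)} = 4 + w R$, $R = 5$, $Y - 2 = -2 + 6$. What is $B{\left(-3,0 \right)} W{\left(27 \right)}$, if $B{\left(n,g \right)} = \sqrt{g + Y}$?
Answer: $139 \sqrt{6} \approx 340.48$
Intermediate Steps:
$Y = 6$ ($Y = 2 + \left(-2 + 6\right) = 2 + 4 = 6$)
$B{\left(n,g \right)} = \sqrt{6 + g}$ ($B{\left(n,g \right)} = \sqrt{g + 6} = \sqrt{6 + g}$)
$W{\left(w \right)} = 4 + 5 w$ ($W{\left(w \right)} = 4 + w 5 = 4 + 5 w$)
$B{\left(-3,0 \right)} W{\left(27 \right)} = \sqrt{6 + 0} \left(4 + 5 \cdot 27\right) = \sqrt{6} \left(4 + 135\right) = \sqrt{6} \cdot 139 = 139 \sqrt{6}$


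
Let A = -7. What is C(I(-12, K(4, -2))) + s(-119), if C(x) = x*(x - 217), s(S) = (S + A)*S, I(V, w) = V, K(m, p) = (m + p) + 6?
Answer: 17742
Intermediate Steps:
K(m, p) = 6 + m + p
s(S) = S*(-7 + S) (s(S) = (S - 7)*S = (-7 + S)*S = S*(-7 + S))
C(x) = x*(-217 + x)
C(I(-12, K(4, -2))) + s(-119) = -12*(-217 - 12) - 119*(-7 - 119) = -12*(-229) - 119*(-126) = 2748 + 14994 = 17742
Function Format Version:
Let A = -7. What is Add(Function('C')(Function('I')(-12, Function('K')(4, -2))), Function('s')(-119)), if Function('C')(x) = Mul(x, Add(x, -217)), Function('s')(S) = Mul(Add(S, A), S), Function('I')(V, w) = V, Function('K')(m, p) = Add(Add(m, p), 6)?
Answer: 17742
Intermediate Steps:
Function('K')(m, p) = Add(6, m, p)
Function('s')(S) = Mul(S, Add(-7, S)) (Function('s')(S) = Mul(Add(S, -7), S) = Mul(Add(-7, S), S) = Mul(S, Add(-7, S)))
Function('C')(x) = Mul(x, Add(-217, x))
Add(Function('C')(Function('I')(-12, Function('K')(4, -2))), Function('s')(-119)) = Add(Mul(-12, Add(-217, -12)), Mul(-119, Add(-7, -119))) = Add(Mul(-12, -229), Mul(-119, -126)) = Add(2748, 14994) = 17742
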